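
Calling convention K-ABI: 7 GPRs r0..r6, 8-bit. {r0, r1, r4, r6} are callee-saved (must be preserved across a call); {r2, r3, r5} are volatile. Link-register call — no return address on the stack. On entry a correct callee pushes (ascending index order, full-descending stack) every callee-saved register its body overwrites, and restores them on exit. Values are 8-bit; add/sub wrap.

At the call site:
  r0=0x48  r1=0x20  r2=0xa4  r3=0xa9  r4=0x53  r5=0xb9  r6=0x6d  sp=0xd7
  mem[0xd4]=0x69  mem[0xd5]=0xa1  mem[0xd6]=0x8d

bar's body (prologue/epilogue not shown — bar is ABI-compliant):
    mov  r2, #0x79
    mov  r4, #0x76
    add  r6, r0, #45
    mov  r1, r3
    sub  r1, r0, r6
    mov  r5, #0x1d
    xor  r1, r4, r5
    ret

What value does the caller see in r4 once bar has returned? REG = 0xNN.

REG = 0x53

prologue: push r1 -> mem[0xd6]=0x20, sp=0xd6
prologue: push r4 -> mem[0xd5]=0x53, sp=0xd5
prologue: push r6 -> mem[0xd4]=0x6d, sp=0xd4
body[0] mov  r2, #0x79 -> r2=0x79
body[1] mov  r4, #0x76 -> r4=0x76
body[2] add  r6, r0, #45 -> r6=0x75
body[3] mov  r1, r3 -> r1=0xa9
body[4] sub  r1, r0, r6 -> r1=0xd3
body[5] mov  r5, #0x1d -> r5=0x1d
body[6] xor  r1, r4, r5 -> r1=0x6b
epilogue: pop r6=0x6d, sp=0xd5
epilogue: pop r4=0x53, sp=0xd6
epilogue: pop r1=0x20, sp=0xd7
r4 is callee-saved -> restored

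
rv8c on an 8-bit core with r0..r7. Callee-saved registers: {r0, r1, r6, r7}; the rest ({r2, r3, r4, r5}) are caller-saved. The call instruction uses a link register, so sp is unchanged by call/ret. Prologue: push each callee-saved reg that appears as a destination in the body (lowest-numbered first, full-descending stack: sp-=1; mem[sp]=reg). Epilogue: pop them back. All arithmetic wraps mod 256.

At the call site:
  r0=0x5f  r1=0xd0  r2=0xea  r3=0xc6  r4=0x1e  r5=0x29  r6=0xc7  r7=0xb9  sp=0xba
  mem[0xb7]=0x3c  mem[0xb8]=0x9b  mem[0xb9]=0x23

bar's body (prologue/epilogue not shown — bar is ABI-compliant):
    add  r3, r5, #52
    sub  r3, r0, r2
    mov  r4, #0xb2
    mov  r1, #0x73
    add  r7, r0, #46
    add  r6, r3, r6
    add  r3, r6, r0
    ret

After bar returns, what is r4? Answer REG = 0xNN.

prologue: push r1 → mem[0xb9]=0xd0, sp=0xb9
prologue: push r6 → mem[0xb8]=0xc7, sp=0xb8
prologue: push r7 → mem[0xb7]=0xb9, sp=0xb7
body[0] add  r3, r5, #52 → r3=0x5d
body[1] sub  r3, r0, r2 → r3=0x75
body[2] mov  r4, #0xb2 → r4=0xb2
body[3] mov  r1, #0x73 → r1=0x73
body[4] add  r7, r0, #46 → r7=0x8d
body[5] add  r6, r3, r6 → r6=0x3c
body[6] add  r3, r6, r0 → r3=0x9b
epilogue: pop r7=0xb9, sp=0xb8
epilogue: pop r6=0xc7, sp=0xb9
epilogue: pop r1=0xd0, sp=0xba
r4 is caller-saved → body value

REG = 0xb2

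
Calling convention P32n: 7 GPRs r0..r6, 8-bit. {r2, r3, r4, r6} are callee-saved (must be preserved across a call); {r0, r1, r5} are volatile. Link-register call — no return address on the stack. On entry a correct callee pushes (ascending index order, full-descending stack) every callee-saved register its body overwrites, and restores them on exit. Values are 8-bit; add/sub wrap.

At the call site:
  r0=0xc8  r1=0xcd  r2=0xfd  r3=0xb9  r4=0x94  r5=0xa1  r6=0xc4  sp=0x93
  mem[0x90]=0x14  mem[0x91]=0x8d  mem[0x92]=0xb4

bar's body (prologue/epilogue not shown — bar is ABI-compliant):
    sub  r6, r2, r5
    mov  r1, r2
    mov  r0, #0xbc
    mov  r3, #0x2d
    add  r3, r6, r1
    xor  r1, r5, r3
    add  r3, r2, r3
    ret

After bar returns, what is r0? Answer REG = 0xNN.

REG = 0xbc

prologue: push r3 → mem[0x92]=0xb9, sp=0x92
prologue: push r6 → mem[0x91]=0xc4, sp=0x91
body[0] sub  r6, r2, r5 → r6=0x5c
body[1] mov  r1, r2 → r1=0xfd
body[2] mov  r0, #0xbc → r0=0xbc
body[3] mov  r3, #0x2d → r3=0x2d
body[4] add  r3, r6, r1 → r3=0x59
body[5] xor  r1, r5, r3 → r1=0xf8
body[6] add  r3, r2, r3 → r3=0x56
epilogue: pop r6=0xc4, sp=0x92
epilogue: pop r3=0xb9, sp=0x93
r0 is caller-saved → body value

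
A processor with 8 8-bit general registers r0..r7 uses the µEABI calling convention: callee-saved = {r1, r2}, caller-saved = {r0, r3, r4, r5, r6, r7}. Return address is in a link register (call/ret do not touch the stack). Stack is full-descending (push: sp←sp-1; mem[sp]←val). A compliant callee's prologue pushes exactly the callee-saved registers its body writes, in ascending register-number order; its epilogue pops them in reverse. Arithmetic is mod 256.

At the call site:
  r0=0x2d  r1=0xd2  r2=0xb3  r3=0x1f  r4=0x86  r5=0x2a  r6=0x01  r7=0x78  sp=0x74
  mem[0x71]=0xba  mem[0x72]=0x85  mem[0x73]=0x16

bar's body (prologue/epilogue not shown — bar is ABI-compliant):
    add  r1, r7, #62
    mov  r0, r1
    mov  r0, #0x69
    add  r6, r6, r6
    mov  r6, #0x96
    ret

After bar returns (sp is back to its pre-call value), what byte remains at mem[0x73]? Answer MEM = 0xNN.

prologue: push r1 → mem[0x73]=0xd2, sp=0x73
body[0] add  r1, r7, #62 → r1=0xb6
body[1] mov  r0, r1 → r0=0xb6
body[2] mov  r0, #0x69 → r0=0x69
body[3] add  r6, r6, r6 → r6=0x02
body[4] mov  r6, #0x96 → r6=0x96
epilogue: pop r1=0xd2, sp=0x74
prologue pushed ['r1'] at ['0x73']

MEM = 0xd2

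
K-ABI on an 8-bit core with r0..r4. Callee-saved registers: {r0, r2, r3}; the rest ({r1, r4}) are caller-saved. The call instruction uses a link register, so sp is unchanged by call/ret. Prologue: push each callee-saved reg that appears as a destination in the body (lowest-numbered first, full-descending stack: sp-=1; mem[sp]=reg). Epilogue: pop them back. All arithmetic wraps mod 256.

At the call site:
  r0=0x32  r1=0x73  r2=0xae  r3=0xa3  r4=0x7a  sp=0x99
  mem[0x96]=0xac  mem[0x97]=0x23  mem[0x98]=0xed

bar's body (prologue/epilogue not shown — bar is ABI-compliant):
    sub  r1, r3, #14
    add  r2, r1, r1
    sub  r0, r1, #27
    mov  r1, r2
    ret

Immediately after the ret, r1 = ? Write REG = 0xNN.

prologue: push r0 -> mem[0x98]=0x32, sp=0x98
prologue: push r2 -> mem[0x97]=0xae, sp=0x97
body[0] sub  r1, r3, #14 -> r1=0x95
body[1] add  r2, r1, r1 -> r2=0x2a
body[2] sub  r0, r1, #27 -> r0=0x7a
body[3] mov  r1, r2 -> r1=0x2a
epilogue: pop r2=0xae, sp=0x98
epilogue: pop r0=0x32, sp=0x99
r1 is caller-saved -> body value

REG = 0x2a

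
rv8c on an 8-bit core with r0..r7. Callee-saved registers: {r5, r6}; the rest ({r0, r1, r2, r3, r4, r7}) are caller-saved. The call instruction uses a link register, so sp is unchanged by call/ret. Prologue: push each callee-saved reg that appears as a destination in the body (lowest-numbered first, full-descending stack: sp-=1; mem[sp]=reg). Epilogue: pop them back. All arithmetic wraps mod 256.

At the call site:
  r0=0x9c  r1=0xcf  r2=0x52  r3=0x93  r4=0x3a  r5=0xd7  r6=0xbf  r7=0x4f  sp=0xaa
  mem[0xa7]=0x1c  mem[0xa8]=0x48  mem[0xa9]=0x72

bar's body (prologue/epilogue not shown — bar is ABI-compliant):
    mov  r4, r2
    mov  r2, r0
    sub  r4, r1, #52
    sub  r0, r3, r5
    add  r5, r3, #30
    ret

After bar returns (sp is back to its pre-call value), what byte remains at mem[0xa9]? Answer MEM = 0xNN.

MEM = 0xd7

prologue: push r5 -> mem[0xa9]=0xd7, sp=0xa9
body[0] mov  r4, r2 -> r4=0x52
body[1] mov  r2, r0 -> r2=0x9c
body[2] sub  r4, r1, #52 -> r4=0x9b
body[3] sub  r0, r3, r5 -> r0=0xbc
body[4] add  r5, r3, #30 -> r5=0xb1
epilogue: pop r5=0xd7, sp=0xaa
prologue pushed ['r5'] at ['0xa9']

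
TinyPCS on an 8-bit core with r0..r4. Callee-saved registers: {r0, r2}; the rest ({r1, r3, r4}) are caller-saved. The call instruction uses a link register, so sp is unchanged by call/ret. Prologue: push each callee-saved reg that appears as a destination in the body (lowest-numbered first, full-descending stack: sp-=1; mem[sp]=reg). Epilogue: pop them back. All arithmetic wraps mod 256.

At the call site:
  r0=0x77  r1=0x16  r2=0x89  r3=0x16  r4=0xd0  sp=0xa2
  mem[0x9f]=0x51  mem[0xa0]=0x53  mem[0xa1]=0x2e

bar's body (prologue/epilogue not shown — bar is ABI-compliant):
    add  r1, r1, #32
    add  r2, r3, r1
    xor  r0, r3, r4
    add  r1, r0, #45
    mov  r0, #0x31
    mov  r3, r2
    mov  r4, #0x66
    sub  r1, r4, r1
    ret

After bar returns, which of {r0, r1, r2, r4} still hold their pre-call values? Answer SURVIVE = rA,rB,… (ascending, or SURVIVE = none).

prologue: push r0 → mem[0xa1]=0x77, sp=0xa1
prologue: push r2 → mem[0xa0]=0x89, sp=0xa0
body[0] add  r1, r1, #32 → r1=0x36
body[1] add  r2, r3, r1 → r2=0x4c
body[2] xor  r0, r3, r4 → r0=0xc6
body[3] add  r1, r0, #45 → r1=0xf3
body[4] mov  r0, #0x31 → r0=0x31
body[5] mov  r3, r2 → r3=0x4c
body[6] mov  r4, #0x66 → r4=0x66
body[7] sub  r1, r4, r1 → r1=0x73
epilogue: pop r2=0x89, sp=0xa1
epilogue: pop r0=0x77, sp=0xa2
r0: callee-saved, written=True
r1: caller-saved, written=True
r2: callee-saved, written=True
r4: caller-saved, written=True

SURVIVE = r0,r2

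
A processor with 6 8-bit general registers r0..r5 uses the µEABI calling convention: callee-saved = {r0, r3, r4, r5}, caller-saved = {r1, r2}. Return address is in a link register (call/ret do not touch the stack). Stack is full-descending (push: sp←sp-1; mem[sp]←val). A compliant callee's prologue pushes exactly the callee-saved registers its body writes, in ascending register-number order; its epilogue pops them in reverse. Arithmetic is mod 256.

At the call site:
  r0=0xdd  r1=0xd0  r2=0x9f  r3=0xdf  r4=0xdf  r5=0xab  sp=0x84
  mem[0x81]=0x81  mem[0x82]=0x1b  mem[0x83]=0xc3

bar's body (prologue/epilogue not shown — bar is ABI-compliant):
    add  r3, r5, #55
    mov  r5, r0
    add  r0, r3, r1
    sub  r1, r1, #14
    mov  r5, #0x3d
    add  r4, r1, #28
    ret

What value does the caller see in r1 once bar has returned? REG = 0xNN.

prologue: push r0 → mem[0x83]=0xdd, sp=0x83
prologue: push r3 → mem[0x82]=0xdf, sp=0x82
prologue: push r4 → mem[0x81]=0xdf, sp=0x81
prologue: push r5 → mem[0x80]=0xab, sp=0x80
body[0] add  r3, r5, #55 → r3=0xe2
body[1] mov  r5, r0 → r5=0xdd
body[2] add  r0, r3, r1 → r0=0xb2
body[3] sub  r1, r1, #14 → r1=0xc2
body[4] mov  r5, #0x3d → r5=0x3d
body[5] add  r4, r1, #28 → r4=0xde
epilogue: pop r5=0xab, sp=0x81
epilogue: pop r4=0xdf, sp=0x82
epilogue: pop r3=0xdf, sp=0x83
epilogue: pop r0=0xdd, sp=0x84
r1 is caller-saved → body value

REG = 0xc2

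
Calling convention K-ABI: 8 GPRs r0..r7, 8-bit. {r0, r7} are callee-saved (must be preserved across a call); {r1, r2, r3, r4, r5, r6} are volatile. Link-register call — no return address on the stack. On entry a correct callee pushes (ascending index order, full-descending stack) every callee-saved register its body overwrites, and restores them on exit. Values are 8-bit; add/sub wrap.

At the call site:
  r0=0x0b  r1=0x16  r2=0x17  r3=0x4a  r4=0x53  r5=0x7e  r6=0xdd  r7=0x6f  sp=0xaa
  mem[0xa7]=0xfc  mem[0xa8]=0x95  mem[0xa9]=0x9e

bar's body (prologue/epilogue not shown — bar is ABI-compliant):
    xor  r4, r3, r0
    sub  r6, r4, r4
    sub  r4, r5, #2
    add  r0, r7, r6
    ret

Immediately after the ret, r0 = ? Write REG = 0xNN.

REG = 0x0b

prologue: push r0 -> mem[0xa9]=0x0b, sp=0xa9
body[0] xor  r4, r3, r0 -> r4=0x41
body[1] sub  r6, r4, r4 -> r6=0x00
body[2] sub  r4, r5, #2 -> r4=0x7c
body[3] add  r0, r7, r6 -> r0=0x6f
epilogue: pop r0=0x0b, sp=0xaa
r0 is callee-saved -> restored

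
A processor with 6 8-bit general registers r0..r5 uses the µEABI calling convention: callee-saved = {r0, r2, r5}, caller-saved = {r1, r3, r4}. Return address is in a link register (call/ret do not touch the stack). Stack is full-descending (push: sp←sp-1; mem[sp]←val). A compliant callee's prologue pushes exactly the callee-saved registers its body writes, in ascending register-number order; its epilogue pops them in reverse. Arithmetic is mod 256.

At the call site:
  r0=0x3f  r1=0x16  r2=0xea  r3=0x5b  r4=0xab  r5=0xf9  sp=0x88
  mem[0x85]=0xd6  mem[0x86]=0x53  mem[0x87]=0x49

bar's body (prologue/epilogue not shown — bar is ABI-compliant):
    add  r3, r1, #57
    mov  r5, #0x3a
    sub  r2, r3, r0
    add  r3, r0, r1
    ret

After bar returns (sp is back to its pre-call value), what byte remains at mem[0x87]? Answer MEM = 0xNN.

MEM = 0xea

prologue: push r2 → mem[0x87]=0xea, sp=0x87
prologue: push r5 → mem[0x86]=0xf9, sp=0x86
body[0] add  r3, r1, #57 → r3=0x4f
body[1] mov  r5, #0x3a → r5=0x3a
body[2] sub  r2, r3, r0 → r2=0x10
body[3] add  r3, r0, r1 → r3=0x55
epilogue: pop r5=0xf9, sp=0x87
epilogue: pop r2=0xea, sp=0x88
prologue pushed ['r2', 'r5'] at ['0x87', '0x86']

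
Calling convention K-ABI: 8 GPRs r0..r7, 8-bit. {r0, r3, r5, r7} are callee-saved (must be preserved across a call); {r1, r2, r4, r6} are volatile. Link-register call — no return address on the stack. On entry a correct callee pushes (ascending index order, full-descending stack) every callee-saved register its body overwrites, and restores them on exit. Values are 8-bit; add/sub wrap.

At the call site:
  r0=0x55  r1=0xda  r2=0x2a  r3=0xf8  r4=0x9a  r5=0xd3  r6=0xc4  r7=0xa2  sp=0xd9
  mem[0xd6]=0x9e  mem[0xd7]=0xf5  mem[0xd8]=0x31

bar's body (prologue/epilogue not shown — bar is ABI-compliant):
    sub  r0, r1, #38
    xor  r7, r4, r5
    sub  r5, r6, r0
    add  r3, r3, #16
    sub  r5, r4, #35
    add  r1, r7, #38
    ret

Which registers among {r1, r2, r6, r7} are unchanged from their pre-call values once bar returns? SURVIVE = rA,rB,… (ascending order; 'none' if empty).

SURVIVE = r2,r6,r7

prologue: push r0 -> mem[0xd8]=0x55, sp=0xd8
prologue: push r3 -> mem[0xd7]=0xf8, sp=0xd7
prologue: push r5 -> mem[0xd6]=0xd3, sp=0xd6
prologue: push r7 -> mem[0xd5]=0xa2, sp=0xd5
body[0] sub  r0, r1, #38 -> r0=0xb4
body[1] xor  r7, r4, r5 -> r7=0x49
body[2] sub  r5, r6, r0 -> r5=0x10
body[3] add  r3, r3, #16 -> r3=0x08
body[4] sub  r5, r4, #35 -> r5=0x77
body[5] add  r1, r7, #38 -> r1=0x6f
epilogue: pop r7=0xa2, sp=0xd6
epilogue: pop r5=0xd3, sp=0xd7
epilogue: pop r3=0xf8, sp=0xd8
epilogue: pop r0=0x55, sp=0xd9
r1: caller-saved, written=True
r2: caller-saved, written=False
r6: caller-saved, written=False
r7: callee-saved, written=True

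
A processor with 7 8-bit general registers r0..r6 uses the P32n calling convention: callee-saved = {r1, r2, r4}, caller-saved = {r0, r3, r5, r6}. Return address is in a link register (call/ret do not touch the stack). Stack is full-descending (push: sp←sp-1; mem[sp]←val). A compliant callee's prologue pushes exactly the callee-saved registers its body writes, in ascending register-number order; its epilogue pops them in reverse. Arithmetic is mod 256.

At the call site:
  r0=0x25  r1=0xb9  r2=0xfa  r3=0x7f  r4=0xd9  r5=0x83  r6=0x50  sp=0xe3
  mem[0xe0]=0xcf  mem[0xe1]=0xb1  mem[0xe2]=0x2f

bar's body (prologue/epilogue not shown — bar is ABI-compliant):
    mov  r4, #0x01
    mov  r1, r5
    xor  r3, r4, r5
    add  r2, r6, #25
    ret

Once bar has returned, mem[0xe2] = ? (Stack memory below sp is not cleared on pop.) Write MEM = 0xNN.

MEM = 0xb9

prologue: push r1 -> mem[0xe2]=0xb9, sp=0xe2
prologue: push r2 -> mem[0xe1]=0xfa, sp=0xe1
prologue: push r4 -> mem[0xe0]=0xd9, sp=0xe0
body[0] mov  r4, #0x01 -> r4=0x01
body[1] mov  r1, r5 -> r1=0x83
body[2] xor  r3, r4, r5 -> r3=0x82
body[3] add  r2, r6, #25 -> r2=0x69
epilogue: pop r4=0xd9, sp=0xe1
epilogue: pop r2=0xfa, sp=0xe2
epilogue: pop r1=0xb9, sp=0xe3
prologue pushed ['r1', 'r2', 'r4'] at ['0xe2', '0xe1', '0xe0']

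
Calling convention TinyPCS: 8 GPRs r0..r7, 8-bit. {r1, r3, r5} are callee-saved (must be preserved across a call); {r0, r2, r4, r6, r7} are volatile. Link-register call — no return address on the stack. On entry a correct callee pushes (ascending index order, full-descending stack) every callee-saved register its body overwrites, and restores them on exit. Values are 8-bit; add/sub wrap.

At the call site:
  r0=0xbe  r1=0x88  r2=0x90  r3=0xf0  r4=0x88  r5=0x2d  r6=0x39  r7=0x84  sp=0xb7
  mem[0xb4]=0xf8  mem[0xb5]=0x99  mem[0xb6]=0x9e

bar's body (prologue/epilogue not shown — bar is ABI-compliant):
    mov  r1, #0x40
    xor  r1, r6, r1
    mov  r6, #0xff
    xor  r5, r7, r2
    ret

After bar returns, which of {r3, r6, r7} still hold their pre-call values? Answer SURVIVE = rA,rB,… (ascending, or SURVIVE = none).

SURVIVE = r3,r7

prologue: push r1 -> mem[0xb6]=0x88, sp=0xb6
prologue: push r5 -> mem[0xb5]=0x2d, sp=0xb5
body[0] mov  r1, #0x40 -> r1=0x40
body[1] xor  r1, r6, r1 -> r1=0x79
body[2] mov  r6, #0xff -> r6=0xff
body[3] xor  r5, r7, r2 -> r5=0x14
epilogue: pop r5=0x2d, sp=0xb6
epilogue: pop r1=0x88, sp=0xb7
r3: callee-saved, written=False
r6: caller-saved, written=True
r7: caller-saved, written=False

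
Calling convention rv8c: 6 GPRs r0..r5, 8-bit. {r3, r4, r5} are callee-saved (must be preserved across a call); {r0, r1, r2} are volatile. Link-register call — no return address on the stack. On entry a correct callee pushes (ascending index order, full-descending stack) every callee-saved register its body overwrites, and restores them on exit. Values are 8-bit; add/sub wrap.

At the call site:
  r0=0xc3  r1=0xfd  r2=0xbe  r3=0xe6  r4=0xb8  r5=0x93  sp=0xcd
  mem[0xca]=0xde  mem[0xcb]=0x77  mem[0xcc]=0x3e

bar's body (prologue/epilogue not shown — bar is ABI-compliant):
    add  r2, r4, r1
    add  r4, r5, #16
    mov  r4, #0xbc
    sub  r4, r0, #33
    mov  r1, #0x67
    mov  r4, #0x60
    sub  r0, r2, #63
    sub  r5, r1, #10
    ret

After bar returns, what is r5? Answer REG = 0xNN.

prologue: push r4 → mem[0xcc]=0xb8, sp=0xcc
prologue: push r5 → mem[0xcb]=0x93, sp=0xcb
body[0] add  r2, r4, r1 → r2=0xb5
body[1] add  r4, r5, #16 → r4=0xa3
body[2] mov  r4, #0xbc → r4=0xbc
body[3] sub  r4, r0, #33 → r4=0xa2
body[4] mov  r1, #0x67 → r1=0x67
body[5] mov  r4, #0x60 → r4=0x60
body[6] sub  r0, r2, #63 → r0=0x76
body[7] sub  r5, r1, #10 → r5=0x5d
epilogue: pop r5=0x93, sp=0xcc
epilogue: pop r4=0xb8, sp=0xcd
r5 is callee-saved → restored

REG = 0x93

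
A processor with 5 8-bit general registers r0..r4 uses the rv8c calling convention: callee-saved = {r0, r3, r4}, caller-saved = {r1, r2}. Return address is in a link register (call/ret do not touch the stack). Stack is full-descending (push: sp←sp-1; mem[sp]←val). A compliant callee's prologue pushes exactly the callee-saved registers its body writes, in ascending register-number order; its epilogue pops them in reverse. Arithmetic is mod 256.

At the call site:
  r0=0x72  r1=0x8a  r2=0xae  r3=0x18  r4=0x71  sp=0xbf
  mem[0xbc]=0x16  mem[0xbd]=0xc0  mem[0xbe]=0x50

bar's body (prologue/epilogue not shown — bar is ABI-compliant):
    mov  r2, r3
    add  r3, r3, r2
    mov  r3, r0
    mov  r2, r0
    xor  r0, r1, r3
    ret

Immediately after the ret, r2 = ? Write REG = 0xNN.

prologue: push r0 -> mem[0xbe]=0x72, sp=0xbe
prologue: push r3 -> mem[0xbd]=0x18, sp=0xbd
body[0] mov  r2, r3 -> r2=0x18
body[1] add  r3, r3, r2 -> r3=0x30
body[2] mov  r3, r0 -> r3=0x72
body[3] mov  r2, r0 -> r2=0x72
body[4] xor  r0, r1, r3 -> r0=0xf8
epilogue: pop r3=0x18, sp=0xbe
epilogue: pop r0=0x72, sp=0xbf
r2 is caller-saved -> body value

REG = 0x72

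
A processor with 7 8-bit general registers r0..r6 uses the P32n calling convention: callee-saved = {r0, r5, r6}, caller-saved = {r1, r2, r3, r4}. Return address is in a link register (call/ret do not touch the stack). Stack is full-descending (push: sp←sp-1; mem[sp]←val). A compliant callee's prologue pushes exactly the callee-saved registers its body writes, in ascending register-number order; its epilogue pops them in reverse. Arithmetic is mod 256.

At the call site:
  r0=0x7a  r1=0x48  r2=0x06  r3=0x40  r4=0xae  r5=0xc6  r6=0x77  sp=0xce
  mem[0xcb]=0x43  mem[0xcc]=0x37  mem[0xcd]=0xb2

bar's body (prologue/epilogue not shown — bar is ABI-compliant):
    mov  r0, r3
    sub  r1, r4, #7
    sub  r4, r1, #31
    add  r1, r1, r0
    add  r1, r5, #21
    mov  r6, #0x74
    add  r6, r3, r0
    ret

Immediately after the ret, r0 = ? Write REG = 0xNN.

REG = 0x7a

prologue: push r0 -> mem[0xcd]=0x7a, sp=0xcd
prologue: push r6 -> mem[0xcc]=0x77, sp=0xcc
body[0] mov  r0, r3 -> r0=0x40
body[1] sub  r1, r4, #7 -> r1=0xa7
body[2] sub  r4, r1, #31 -> r4=0x88
body[3] add  r1, r1, r0 -> r1=0xe7
body[4] add  r1, r5, #21 -> r1=0xdb
body[5] mov  r6, #0x74 -> r6=0x74
body[6] add  r6, r3, r0 -> r6=0x80
epilogue: pop r6=0x77, sp=0xcd
epilogue: pop r0=0x7a, sp=0xce
r0 is callee-saved -> restored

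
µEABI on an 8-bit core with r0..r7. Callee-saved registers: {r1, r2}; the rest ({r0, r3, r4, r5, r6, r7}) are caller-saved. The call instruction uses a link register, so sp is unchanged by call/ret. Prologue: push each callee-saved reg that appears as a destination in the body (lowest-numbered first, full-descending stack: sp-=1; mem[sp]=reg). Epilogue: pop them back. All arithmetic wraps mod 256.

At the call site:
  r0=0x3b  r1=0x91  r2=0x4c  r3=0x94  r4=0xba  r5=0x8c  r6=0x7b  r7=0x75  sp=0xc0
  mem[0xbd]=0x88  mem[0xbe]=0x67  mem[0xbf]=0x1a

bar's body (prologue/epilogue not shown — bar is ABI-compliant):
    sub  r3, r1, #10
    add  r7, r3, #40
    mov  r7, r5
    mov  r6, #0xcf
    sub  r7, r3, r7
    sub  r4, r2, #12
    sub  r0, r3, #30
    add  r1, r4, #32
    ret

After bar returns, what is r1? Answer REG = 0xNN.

prologue: push r1 → mem[0xbf]=0x91, sp=0xbf
body[0] sub  r3, r1, #10 → r3=0x87
body[1] add  r7, r3, #40 → r7=0xaf
body[2] mov  r7, r5 → r7=0x8c
body[3] mov  r6, #0xcf → r6=0xcf
body[4] sub  r7, r3, r7 → r7=0xfb
body[5] sub  r4, r2, #12 → r4=0x40
body[6] sub  r0, r3, #30 → r0=0x69
body[7] add  r1, r4, #32 → r1=0x60
epilogue: pop r1=0x91, sp=0xc0
r1 is callee-saved → restored

REG = 0x91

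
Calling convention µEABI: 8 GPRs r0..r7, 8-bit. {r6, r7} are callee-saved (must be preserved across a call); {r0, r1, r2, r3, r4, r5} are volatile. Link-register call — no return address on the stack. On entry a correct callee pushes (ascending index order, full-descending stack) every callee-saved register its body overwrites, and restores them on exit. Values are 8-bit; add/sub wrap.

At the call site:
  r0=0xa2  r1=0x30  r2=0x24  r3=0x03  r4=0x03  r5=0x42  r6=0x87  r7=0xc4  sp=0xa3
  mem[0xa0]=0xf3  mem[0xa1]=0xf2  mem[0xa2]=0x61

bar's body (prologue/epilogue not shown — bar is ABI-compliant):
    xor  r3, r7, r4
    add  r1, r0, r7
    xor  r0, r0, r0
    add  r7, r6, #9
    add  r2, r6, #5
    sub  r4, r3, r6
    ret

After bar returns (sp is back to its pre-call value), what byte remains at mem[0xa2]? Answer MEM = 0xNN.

prologue: push r7 → mem[0xa2]=0xc4, sp=0xa2
body[0] xor  r3, r7, r4 → r3=0xc7
body[1] add  r1, r0, r7 → r1=0x66
body[2] xor  r0, r0, r0 → r0=0x00
body[3] add  r7, r6, #9 → r7=0x90
body[4] add  r2, r6, #5 → r2=0x8c
body[5] sub  r4, r3, r6 → r4=0x40
epilogue: pop r7=0xc4, sp=0xa3
prologue pushed ['r7'] at ['0xa2']

MEM = 0xc4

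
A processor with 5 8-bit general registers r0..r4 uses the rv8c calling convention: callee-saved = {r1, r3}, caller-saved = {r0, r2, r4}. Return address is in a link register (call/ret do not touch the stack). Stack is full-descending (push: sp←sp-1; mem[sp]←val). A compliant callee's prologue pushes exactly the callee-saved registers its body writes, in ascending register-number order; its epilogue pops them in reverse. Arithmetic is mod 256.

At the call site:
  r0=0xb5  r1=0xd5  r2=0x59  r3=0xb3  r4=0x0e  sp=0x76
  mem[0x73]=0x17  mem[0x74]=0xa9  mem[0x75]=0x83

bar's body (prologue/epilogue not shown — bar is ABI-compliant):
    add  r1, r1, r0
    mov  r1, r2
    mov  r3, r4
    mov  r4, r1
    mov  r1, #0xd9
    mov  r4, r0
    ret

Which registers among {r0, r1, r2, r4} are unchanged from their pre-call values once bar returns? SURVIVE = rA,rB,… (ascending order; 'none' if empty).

SURVIVE = r0,r1,r2

prologue: push r1 → mem[0x75]=0xd5, sp=0x75
prologue: push r3 → mem[0x74]=0xb3, sp=0x74
body[0] add  r1, r1, r0 → r1=0x8a
body[1] mov  r1, r2 → r1=0x59
body[2] mov  r3, r4 → r3=0x0e
body[3] mov  r4, r1 → r4=0x59
body[4] mov  r1, #0xd9 → r1=0xd9
body[5] mov  r4, r0 → r4=0xb5
epilogue: pop r3=0xb3, sp=0x75
epilogue: pop r1=0xd5, sp=0x76
r0: caller-saved, written=False
r1: callee-saved, written=True
r2: caller-saved, written=False
r4: caller-saved, written=True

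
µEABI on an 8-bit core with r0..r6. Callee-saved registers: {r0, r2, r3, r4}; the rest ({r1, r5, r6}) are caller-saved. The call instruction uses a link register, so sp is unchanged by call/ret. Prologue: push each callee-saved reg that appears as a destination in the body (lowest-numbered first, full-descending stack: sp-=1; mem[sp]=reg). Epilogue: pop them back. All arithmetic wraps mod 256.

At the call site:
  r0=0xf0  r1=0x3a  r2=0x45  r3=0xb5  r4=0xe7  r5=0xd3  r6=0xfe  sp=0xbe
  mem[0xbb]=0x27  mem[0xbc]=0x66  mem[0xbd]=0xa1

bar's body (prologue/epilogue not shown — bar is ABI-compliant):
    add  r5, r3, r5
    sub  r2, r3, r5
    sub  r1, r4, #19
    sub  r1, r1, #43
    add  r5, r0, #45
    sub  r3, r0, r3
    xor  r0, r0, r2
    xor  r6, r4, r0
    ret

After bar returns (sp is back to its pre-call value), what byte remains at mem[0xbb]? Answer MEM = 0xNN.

MEM = 0xb5

prologue: push r0 -> mem[0xbd]=0xf0, sp=0xbd
prologue: push r2 -> mem[0xbc]=0x45, sp=0xbc
prologue: push r3 -> mem[0xbb]=0xb5, sp=0xbb
body[0] add  r5, r3, r5 -> r5=0x88
body[1] sub  r2, r3, r5 -> r2=0x2d
body[2] sub  r1, r4, #19 -> r1=0xd4
body[3] sub  r1, r1, #43 -> r1=0xa9
body[4] add  r5, r0, #45 -> r5=0x1d
body[5] sub  r3, r0, r3 -> r3=0x3b
body[6] xor  r0, r0, r2 -> r0=0xdd
body[7] xor  r6, r4, r0 -> r6=0x3a
epilogue: pop r3=0xb5, sp=0xbc
epilogue: pop r2=0x45, sp=0xbd
epilogue: pop r0=0xf0, sp=0xbe
prologue pushed ['r0', 'r2', 'r3'] at ['0xbd', '0xbc', '0xbb']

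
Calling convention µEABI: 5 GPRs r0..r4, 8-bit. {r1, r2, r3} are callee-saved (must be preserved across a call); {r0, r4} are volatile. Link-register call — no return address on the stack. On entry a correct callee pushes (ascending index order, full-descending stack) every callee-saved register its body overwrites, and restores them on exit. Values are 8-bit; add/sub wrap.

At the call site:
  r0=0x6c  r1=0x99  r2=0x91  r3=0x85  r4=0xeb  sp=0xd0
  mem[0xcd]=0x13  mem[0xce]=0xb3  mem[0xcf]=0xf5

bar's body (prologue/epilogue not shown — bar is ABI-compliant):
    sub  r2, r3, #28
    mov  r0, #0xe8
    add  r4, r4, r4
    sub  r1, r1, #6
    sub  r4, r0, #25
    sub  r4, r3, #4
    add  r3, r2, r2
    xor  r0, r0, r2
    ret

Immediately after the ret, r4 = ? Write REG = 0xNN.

REG = 0x81

prologue: push r1 → mem[0xcf]=0x99, sp=0xcf
prologue: push r2 → mem[0xce]=0x91, sp=0xce
prologue: push r3 → mem[0xcd]=0x85, sp=0xcd
body[0] sub  r2, r3, #28 → r2=0x69
body[1] mov  r0, #0xe8 → r0=0xe8
body[2] add  r4, r4, r4 → r4=0xd6
body[3] sub  r1, r1, #6 → r1=0x93
body[4] sub  r4, r0, #25 → r4=0xcf
body[5] sub  r4, r3, #4 → r4=0x81
body[6] add  r3, r2, r2 → r3=0xd2
body[7] xor  r0, r0, r2 → r0=0x81
epilogue: pop r3=0x85, sp=0xce
epilogue: pop r2=0x91, sp=0xcf
epilogue: pop r1=0x99, sp=0xd0
r4 is caller-saved → body value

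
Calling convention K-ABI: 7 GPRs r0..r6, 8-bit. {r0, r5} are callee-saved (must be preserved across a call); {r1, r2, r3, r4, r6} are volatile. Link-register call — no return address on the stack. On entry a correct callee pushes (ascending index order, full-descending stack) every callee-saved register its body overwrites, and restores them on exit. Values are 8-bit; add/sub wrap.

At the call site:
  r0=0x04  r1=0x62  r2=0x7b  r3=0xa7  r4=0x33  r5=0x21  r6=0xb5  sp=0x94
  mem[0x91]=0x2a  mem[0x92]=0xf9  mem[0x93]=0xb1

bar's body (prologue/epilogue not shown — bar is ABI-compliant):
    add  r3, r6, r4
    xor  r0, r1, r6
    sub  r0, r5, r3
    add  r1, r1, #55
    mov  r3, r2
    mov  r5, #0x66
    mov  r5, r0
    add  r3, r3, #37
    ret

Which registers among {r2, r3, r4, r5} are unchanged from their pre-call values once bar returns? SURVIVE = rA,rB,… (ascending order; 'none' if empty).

prologue: push r0 → mem[0x93]=0x04, sp=0x93
prologue: push r5 → mem[0x92]=0x21, sp=0x92
body[0] add  r3, r6, r4 → r3=0xe8
body[1] xor  r0, r1, r6 → r0=0xd7
body[2] sub  r0, r5, r3 → r0=0x39
body[3] add  r1, r1, #55 → r1=0x99
body[4] mov  r3, r2 → r3=0x7b
body[5] mov  r5, #0x66 → r5=0x66
body[6] mov  r5, r0 → r5=0x39
body[7] add  r3, r3, #37 → r3=0xa0
epilogue: pop r5=0x21, sp=0x93
epilogue: pop r0=0x04, sp=0x94
r2: caller-saved, written=False
r3: caller-saved, written=True
r4: caller-saved, written=False
r5: callee-saved, written=True

SURVIVE = r2,r4,r5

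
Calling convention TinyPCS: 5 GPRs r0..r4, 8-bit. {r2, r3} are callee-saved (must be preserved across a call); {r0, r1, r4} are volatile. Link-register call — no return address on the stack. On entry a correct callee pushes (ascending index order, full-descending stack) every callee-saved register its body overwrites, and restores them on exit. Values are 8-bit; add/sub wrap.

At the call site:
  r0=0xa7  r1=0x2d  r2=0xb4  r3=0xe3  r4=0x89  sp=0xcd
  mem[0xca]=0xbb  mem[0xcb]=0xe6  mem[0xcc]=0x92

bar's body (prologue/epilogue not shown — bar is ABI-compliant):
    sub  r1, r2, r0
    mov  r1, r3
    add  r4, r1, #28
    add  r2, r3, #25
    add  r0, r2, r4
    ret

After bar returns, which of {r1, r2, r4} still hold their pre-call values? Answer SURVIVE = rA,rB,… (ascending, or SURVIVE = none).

prologue: push r2 -> mem[0xcc]=0xb4, sp=0xcc
body[0] sub  r1, r2, r0 -> r1=0x0d
body[1] mov  r1, r3 -> r1=0xe3
body[2] add  r4, r1, #28 -> r4=0xff
body[3] add  r2, r3, #25 -> r2=0xfc
body[4] add  r0, r2, r4 -> r0=0xfb
epilogue: pop r2=0xb4, sp=0xcd
r1: caller-saved, written=True
r2: callee-saved, written=True
r4: caller-saved, written=True

SURVIVE = r2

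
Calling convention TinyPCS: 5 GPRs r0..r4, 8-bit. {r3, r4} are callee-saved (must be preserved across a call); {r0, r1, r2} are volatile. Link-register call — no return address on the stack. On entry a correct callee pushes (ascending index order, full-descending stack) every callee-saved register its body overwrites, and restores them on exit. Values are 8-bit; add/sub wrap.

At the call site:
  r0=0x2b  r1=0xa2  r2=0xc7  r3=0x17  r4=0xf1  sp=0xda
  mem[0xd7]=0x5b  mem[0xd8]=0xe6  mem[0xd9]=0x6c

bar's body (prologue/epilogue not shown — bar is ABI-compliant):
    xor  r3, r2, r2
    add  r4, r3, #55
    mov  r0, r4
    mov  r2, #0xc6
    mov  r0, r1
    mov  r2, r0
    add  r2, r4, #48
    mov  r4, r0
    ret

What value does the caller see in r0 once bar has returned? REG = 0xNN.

REG = 0xa2

prologue: push r3 -> mem[0xd9]=0x17, sp=0xd9
prologue: push r4 -> mem[0xd8]=0xf1, sp=0xd8
body[0] xor  r3, r2, r2 -> r3=0x00
body[1] add  r4, r3, #55 -> r4=0x37
body[2] mov  r0, r4 -> r0=0x37
body[3] mov  r2, #0xc6 -> r2=0xc6
body[4] mov  r0, r1 -> r0=0xa2
body[5] mov  r2, r0 -> r2=0xa2
body[6] add  r2, r4, #48 -> r2=0x67
body[7] mov  r4, r0 -> r4=0xa2
epilogue: pop r4=0xf1, sp=0xd9
epilogue: pop r3=0x17, sp=0xda
r0 is caller-saved -> body value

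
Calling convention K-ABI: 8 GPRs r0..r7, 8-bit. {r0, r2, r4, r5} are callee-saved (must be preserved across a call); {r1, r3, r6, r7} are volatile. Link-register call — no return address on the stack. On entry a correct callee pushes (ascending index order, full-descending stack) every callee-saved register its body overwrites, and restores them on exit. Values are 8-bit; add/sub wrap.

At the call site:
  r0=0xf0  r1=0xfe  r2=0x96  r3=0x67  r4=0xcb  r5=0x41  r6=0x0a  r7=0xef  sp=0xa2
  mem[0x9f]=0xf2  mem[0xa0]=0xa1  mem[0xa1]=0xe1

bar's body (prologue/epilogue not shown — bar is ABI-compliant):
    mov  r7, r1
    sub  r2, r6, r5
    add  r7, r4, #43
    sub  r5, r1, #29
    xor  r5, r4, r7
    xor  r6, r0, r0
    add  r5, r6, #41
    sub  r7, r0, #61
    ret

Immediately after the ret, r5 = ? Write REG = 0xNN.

prologue: push r2 → mem[0xa1]=0x96, sp=0xa1
prologue: push r5 → mem[0xa0]=0x41, sp=0xa0
body[0] mov  r7, r1 → r7=0xfe
body[1] sub  r2, r6, r5 → r2=0xc9
body[2] add  r7, r4, #43 → r7=0xf6
body[3] sub  r5, r1, #29 → r5=0xe1
body[4] xor  r5, r4, r7 → r5=0x3d
body[5] xor  r6, r0, r0 → r6=0x00
body[6] add  r5, r6, #41 → r5=0x29
body[7] sub  r7, r0, #61 → r7=0xb3
epilogue: pop r5=0x41, sp=0xa1
epilogue: pop r2=0x96, sp=0xa2
r5 is callee-saved → restored

REG = 0x41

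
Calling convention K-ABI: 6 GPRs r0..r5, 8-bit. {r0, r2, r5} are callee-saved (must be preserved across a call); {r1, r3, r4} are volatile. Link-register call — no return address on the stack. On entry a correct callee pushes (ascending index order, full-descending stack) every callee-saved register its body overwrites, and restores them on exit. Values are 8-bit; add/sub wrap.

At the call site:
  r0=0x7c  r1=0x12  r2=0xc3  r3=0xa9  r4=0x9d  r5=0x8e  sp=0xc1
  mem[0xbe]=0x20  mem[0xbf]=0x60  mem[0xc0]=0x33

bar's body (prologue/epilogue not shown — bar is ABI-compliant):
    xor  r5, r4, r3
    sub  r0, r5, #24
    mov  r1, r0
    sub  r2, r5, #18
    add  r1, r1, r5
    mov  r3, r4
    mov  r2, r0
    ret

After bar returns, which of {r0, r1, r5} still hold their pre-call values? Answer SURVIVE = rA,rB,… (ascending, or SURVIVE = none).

prologue: push r0 → mem[0xc0]=0x7c, sp=0xc0
prologue: push r2 → mem[0xbf]=0xc3, sp=0xbf
prologue: push r5 → mem[0xbe]=0x8e, sp=0xbe
body[0] xor  r5, r4, r3 → r5=0x34
body[1] sub  r0, r5, #24 → r0=0x1c
body[2] mov  r1, r0 → r1=0x1c
body[3] sub  r2, r5, #18 → r2=0x22
body[4] add  r1, r1, r5 → r1=0x50
body[5] mov  r3, r4 → r3=0x9d
body[6] mov  r2, r0 → r2=0x1c
epilogue: pop r5=0x8e, sp=0xbf
epilogue: pop r2=0xc3, sp=0xc0
epilogue: pop r0=0x7c, sp=0xc1
r0: callee-saved, written=True
r1: caller-saved, written=True
r5: callee-saved, written=True

SURVIVE = r0,r5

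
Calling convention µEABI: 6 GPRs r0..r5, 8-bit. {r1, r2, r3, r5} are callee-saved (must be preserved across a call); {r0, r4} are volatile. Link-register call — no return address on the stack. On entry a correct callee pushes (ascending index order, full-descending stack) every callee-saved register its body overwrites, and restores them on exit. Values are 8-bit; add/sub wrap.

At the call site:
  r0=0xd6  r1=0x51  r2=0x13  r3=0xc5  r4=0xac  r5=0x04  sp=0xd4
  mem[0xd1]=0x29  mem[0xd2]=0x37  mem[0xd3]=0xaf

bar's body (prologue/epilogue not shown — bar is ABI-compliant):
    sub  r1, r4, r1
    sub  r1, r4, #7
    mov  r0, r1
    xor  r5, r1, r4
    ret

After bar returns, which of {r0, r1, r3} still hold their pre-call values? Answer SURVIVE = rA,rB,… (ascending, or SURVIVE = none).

prologue: push r1 -> mem[0xd3]=0x51, sp=0xd3
prologue: push r5 -> mem[0xd2]=0x04, sp=0xd2
body[0] sub  r1, r4, r1 -> r1=0x5b
body[1] sub  r1, r4, #7 -> r1=0xa5
body[2] mov  r0, r1 -> r0=0xa5
body[3] xor  r5, r1, r4 -> r5=0x09
epilogue: pop r5=0x04, sp=0xd3
epilogue: pop r1=0x51, sp=0xd4
r0: caller-saved, written=True
r1: callee-saved, written=True
r3: callee-saved, written=False

SURVIVE = r1,r3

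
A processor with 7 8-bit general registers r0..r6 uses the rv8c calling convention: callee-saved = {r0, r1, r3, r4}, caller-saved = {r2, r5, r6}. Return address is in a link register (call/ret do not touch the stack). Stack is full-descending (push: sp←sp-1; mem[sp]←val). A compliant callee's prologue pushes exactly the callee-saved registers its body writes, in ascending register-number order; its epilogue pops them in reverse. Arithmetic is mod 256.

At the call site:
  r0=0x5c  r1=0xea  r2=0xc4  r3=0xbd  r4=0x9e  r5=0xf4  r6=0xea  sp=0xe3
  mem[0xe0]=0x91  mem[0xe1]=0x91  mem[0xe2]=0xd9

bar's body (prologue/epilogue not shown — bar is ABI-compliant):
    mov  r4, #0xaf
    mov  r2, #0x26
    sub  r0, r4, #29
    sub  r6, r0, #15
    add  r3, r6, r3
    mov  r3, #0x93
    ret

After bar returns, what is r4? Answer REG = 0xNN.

REG = 0x9e

prologue: push r0 → mem[0xe2]=0x5c, sp=0xe2
prologue: push r3 → mem[0xe1]=0xbd, sp=0xe1
prologue: push r4 → mem[0xe0]=0x9e, sp=0xe0
body[0] mov  r4, #0xaf → r4=0xaf
body[1] mov  r2, #0x26 → r2=0x26
body[2] sub  r0, r4, #29 → r0=0x92
body[3] sub  r6, r0, #15 → r6=0x83
body[4] add  r3, r6, r3 → r3=0x40
body[5] mov  r3, #0x93 → r3=0x93
epilogue: pop r4=0x9e, sp=0xe1
epilogue: pop r3=0xbd, sp=0xe2
epilogue: pop r0=0x5c, sp=0xe3
r4 is callee-saved → restored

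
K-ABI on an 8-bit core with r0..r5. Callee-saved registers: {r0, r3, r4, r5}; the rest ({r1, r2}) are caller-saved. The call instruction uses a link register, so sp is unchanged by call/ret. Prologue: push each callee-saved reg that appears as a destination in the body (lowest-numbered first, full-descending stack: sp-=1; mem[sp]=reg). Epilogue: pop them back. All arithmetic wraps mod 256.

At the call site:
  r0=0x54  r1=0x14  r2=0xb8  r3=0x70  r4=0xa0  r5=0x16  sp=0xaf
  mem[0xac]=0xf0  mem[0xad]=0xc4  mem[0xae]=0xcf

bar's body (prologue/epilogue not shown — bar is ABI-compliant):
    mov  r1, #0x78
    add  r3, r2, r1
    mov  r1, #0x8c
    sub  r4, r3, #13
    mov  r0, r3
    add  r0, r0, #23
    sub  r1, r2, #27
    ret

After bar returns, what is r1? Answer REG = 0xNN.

prologue: push r0 → mem[0xae]=0x54, sp=0xae
prologue: push r3 → mem[0xad]=0x70, sp=0xad
prologue: push r4 → mem[0xac]=0xa0, sp=0xac
body[0] mov  r1, #0x78 → r1=0x78
body[1] add  r3, r2, r1 → r3=0x30
body[2] mov  r1, #0x8c → r1=0x8c
body[3] sub  r4, r3, #13 → r4=0x23
body[4] mov  r0, r3 → r0=0x30
body[5] add  r0, r0, #23 → r0=0x47
body[6] sub  r1, r2, #27 → r1=0x9d
epilogue: pop r4=0xa0, sp=0xad
epilogue: pop r3=0x70, sp=0xae
epilogue: pop r0=0x54, sp=0xaf
r1 is caller-saved → body value

REG = 0x9d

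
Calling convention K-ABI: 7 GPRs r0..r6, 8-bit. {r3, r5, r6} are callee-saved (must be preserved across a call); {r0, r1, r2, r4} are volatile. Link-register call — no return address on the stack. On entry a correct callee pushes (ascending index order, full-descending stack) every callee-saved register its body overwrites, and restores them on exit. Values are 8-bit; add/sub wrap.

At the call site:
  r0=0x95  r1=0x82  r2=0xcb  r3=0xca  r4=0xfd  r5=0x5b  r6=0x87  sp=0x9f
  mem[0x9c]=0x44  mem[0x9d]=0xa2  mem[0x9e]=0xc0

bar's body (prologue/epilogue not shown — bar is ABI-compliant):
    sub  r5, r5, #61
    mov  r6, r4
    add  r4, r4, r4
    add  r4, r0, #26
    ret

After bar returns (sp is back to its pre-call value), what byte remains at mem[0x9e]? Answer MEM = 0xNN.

MEM = 0x5b

prologue: push r5 → mem[0x9e]=0x5b, sp=0x9e
prologue: push r6 → mem[0x9d]=0x87, sp=0x9d
body[0] sub  r5, r5, #61 → r5=0x1e
body[1] mov  r6, r4 → r6=0xfd
body[2] add  r4, r4, r4 → r4=0xfa
body[3] add  r4, r0, #26 → r4=0xaf
epilogue: pop r6=0x87, sp=0x9e
epilogue: pop r5=0x5b, sp=0x9f
prologue pushed ['r5', 'r6'] at ['0x9e', '0x9d']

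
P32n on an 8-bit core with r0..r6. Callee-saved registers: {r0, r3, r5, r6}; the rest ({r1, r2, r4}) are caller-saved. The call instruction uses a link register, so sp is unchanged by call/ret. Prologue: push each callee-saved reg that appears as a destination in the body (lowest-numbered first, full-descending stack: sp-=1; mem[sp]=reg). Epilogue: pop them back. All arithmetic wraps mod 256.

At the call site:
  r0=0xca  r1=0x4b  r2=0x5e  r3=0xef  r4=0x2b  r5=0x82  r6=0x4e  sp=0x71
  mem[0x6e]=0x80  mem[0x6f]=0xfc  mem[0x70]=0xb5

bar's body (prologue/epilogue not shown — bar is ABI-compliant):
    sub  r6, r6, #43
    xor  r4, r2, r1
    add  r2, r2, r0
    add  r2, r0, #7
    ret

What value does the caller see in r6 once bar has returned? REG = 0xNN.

REG = 0x4e

prologue: push r6 -> mem[0x70]=0x4e, sp=0x70
body[0] sub  r6, r6, #43 -> r6=0x23
body[1] xor  r4, r2, r1 -> r4=0x15
body[2] add  r2, r2, r0 -> r2=0x28
body[3] add  r2, r0, #7 -> r2=0xd1
epilogue: pop r6=0x4e, sp=0x71
r6 is callee-saved -> restored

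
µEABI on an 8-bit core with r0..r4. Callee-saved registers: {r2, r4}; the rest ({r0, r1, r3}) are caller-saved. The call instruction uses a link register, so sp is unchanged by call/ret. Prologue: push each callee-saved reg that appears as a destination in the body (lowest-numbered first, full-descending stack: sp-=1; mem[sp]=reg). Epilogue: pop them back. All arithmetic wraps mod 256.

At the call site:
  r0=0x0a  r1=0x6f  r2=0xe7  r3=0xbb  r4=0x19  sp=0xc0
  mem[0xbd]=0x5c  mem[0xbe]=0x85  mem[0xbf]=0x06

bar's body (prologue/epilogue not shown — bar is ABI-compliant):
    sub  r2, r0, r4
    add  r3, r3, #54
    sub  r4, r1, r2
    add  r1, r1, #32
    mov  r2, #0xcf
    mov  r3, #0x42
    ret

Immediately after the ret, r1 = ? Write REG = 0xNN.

REG = 0x8f

prologue: push r2 → mem[0xbf]=0xe7, sp=0xbf
prologue: push r4 → mem[0xbe]=0x19, sp=0xbe
body[0] sub  r2, r0, r4 → r2=0xf1
body[1] add  r3, r3, #54 → r3=0xf1
body[2] sub  r4, r1, r2 → r4=0x7e
body[3] add  r1, r1, #32 → r1=0x8f
body[4] mov  r2, #0xcf → r2=0xcf
body[5] mov  r3, #0x42 → r3=0x42
epilogue: pop r4=0x19, sp=0xbf
epilogue: pop r2=0xe7, sp=0xc0
r1 is caller-saved → body value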